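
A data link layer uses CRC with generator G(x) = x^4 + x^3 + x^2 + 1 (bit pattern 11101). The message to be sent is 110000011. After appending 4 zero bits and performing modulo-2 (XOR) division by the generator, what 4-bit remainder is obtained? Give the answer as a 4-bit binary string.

0000

Append 4 zeros: 1100000110000. Divide by 11101 (XOR where the leading bit is 1):
  pos 0: 11000 XOR 11101 = 00101
  pos 2: 10100 XOR 11101 = 01001
  pos 3: 10011 XOR 11101 = 01110
  pos 4: 11101 XOR 11101 = 00000
Remainder (last 4 bits) = 0000. This is the CRC / FCS.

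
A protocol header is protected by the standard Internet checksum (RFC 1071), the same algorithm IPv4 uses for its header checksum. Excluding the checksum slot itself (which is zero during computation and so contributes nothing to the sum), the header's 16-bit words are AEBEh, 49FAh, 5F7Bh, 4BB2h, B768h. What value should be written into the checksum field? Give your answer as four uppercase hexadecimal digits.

One's-complement addition (fold any carry out of bit 15 back into bit 0):
  0xAEBE + 0x49FA = 0x0F8B8
  0xF8B8 + 0x5F7B = 0x15833 → wrap carry → 0x5834
  0x5834 + 0x4BB2 = 0x0A3E6
  0xA3E6 + 0xB768 = 0x15B4E → wrap carry → 0x5B4F
One's-complement sum = 0x5B4F.
Checksum = ~0x5B4F & 0xFFFF = 0xA4B0.

A4B0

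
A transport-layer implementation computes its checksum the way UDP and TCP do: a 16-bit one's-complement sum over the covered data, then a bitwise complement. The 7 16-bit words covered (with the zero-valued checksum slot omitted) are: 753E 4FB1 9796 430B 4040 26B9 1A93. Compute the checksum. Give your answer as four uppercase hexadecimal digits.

DEE1

One's-complement addition (fold any carry out of bit 15 back into bit 0):
  0x753E + 0x4FB1 = 0x0C4EF
  0xC4EF + 0x9796 = 0x15C85 → wrap carry → 0x5C86
  0x5C86 + 0x430B = 0x09F91
  0x9F91 + 0x4040 = 0x0DFD1
  0xDFD1 + 0x26B9 = 0x1068A → wrap carry → 0x068B
  0x068B + 0x1A93 = 0x0211E
One's-complement sum = 0x211E.
Checksum = ~0x211E & 0xFFFF = 0xDEE1.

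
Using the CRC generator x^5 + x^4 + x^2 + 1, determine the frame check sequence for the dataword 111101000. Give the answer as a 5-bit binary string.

Append 5 zeros: 11110100000000. Divide by 110101 (XOR where the leading bit is 1):
  pos 0: 111101 XOR 110101 = 001000
  pos 2: 100000 XOR 110101 = 010101
  pos 3: 101010 XOR 110101 = 011111
  pos 4: 111110 XOR 110101 = 001011
  pos 6: 101100 XOR 110101 = 011001
  pos 7: 110010 XOR 110101 = 000111
Remainder (last 5 bits) = 01110. This is the CRC / FCS.

01110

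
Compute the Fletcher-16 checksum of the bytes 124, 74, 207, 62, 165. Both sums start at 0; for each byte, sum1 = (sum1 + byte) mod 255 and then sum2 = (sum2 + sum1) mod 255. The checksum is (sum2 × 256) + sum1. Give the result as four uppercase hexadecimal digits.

Running sums (mod 255):
  after byte 0 (124): sum1=124, sum2=124
  after byte 1 (74): sum1=198, sum2=67
  after byte 2 (207): sum1=150, sum2=217
  after byte 3 (62): sum1=212, sum2=174
  after byte 4 (165): sum1=122, sum2=41
Checksum = sum2·256 + sum1 = 41·256 + 122 = 10618 = 0x297A.

297A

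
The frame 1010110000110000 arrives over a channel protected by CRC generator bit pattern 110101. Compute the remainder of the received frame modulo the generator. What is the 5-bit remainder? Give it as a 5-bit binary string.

00000

Modulo-2 division of 1010110000110000 by 110101:
  pos 0: 101011 XOR 110101 = 011110
  pos 1: 111100 XOR 110101 = 001001
  pos 3: 100100 XOR 110101 = 010001
  pos 4: 100010 XOR 110101 = 010111
  pos 5: 101111 XOR 110101 = 011010
  pos 6: 110101 XOR 110101 = 000000
Remainder = 00000 (zero — the frame passes the CRC check).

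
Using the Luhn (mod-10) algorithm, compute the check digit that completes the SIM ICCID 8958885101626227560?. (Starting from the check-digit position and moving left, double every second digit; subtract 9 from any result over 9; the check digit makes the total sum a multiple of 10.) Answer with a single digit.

Partial digits right→left: 0 6 5 7 2 2 6 2 6 1 0 1 5 8 8 8 5 9 8
Double every second digit counting from the check-digit position (so the 1st, 3rd, 5th, ... of the partial from the right).
  doubled (with −9 where >9): 0 1 4 3 3 0 1 7 1 7 → sum 27
  kept as-is: 6 7 2 2 1 1 8 8 9 → sum 44
Total = 27 + 44 = 71.
Check digit = (10 − (71 mod 10)) mod 10 = 9.

9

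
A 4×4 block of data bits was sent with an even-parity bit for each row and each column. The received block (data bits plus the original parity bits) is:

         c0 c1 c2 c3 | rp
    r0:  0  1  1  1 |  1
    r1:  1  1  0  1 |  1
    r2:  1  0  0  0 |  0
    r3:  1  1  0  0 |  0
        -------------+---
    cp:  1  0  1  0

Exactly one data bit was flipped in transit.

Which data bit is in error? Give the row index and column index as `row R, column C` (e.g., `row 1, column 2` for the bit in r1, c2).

Recompute each row's even parity and compare to rp:
  r0: data parity 1, sent rp 1 → ok
  r1: data parity 1, sent rp 1 → ok
  r2: data parity 1, sent rp 0 → mismatch
  r3: data parity 0, sent rp 0 → ok
Recompute each column's even parity and compare to cp:
  c0: data parity 1, sent cp 1 → ok
  c1: data parity 1, sent cp 0 → mismatch
  c2: data parity 1, sent cp 1 → ok
  c3: data parity 0, sent cp 0 → ok
Exactly one row (r2) and one column (c1) fail → the flipped bit is at their intersection.

row 2, column 1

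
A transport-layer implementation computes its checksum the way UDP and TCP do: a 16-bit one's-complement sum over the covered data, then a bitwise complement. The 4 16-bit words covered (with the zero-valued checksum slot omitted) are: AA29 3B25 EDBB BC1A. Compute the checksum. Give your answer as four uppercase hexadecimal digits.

One's-complement addition (fold any carry out of bit 15 back into bit 0):
  0xAA29 + 0x3B25 = 0x0E54E
  0xE54E + 0xEDBB = 0x1D309 → wrap carry → 0xD30A
  0xD30A + 0xBC1A = 0x18F24 → wrap carry → 0x8F25
One's-complement sum = 0x8F25.
Checksum = ~0x8F25 & 0xFFFF = 0x70DA.

70DA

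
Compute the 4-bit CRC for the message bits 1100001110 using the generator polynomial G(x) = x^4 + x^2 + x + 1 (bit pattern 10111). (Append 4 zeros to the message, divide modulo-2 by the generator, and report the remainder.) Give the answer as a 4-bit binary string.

0001

Append 4 zeros: 11000011100000. Divide by 10111 (XOR where the leading bit is 1):
  pos 0: 11000 XOR 10111 = 01111
  pos 1: 11110 XOR 10111 = 01001
  pos 2: 10011 XOR 10111 = 00100
  pos 4: 10011 XOR 10111 = 00100
  pos 6: 10000 XOR 10111 = 00111
  pos 8: 11100 XOR 10111 = 01011
  pos 9: 10110 XOR 10111 = 00001
Remainder (last 4 bits) = 0001. This is the CRC / FCS.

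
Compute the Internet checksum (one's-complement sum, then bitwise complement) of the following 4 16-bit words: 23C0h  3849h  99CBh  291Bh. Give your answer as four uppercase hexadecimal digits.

E10F

One's-complement addition (fold any carry out of bit 15 back into bit 0):
  0x23C0 + 0x3849 = 0x05C09
  0x5C09 + 0x99CB = 0x0F5D4
  0xF5D4 + 0x291B = 0x11EEF → wrap carry → 0x1EF0
One's-complement sum = 0x1EF0.
Checksum = ~0x1EF0 & 0xFFFF = 0xE10F.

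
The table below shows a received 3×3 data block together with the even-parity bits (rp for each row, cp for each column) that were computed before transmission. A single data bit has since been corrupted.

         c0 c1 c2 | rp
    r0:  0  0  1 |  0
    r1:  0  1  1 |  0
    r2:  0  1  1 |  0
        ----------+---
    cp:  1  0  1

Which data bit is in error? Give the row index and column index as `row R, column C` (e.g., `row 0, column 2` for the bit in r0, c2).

row 0, column 0

Recompute each row's even parity and compare to rp:
  r0: data parity 1, sent rp 0 → mismatch
  r1: data parity 0, sent rp 0 → ok
  r2: data parity 0, sent rp 0 → ok
Recompute each column's even parity and compare to cp:
  c0: data parity 0, sent cp 1 → mismatch
  c1: data parity 0, sent cp 0 → ok
  c2: data parity 1, sent cp 1 → ok
Exactly one row (r0) and one column (c0) fail → the flipped bit is at their intersection.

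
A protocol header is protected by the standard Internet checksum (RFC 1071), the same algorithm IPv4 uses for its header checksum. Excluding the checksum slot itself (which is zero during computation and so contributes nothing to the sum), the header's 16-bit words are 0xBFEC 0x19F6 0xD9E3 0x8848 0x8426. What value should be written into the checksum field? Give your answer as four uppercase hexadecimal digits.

One's-complement addition (fold any carry out of bit 15 back into bit 0):
  0xBFEC + 0x19F6 = 0x0D9E2
  0xD9E2 + 0xD9E3 = 0x1B3C5 → wrap carry → 0xB3C6
  0xB3C6 + 0x8848 = 0x13C0E → wrap carry → 0x3C0F
  0x3C0F + 0x8426 = 0x0C035
One's-complement sum = 0xC035.
Checksum = ~0xC035 & 0xFFFF = 0x3FCA.

3FCA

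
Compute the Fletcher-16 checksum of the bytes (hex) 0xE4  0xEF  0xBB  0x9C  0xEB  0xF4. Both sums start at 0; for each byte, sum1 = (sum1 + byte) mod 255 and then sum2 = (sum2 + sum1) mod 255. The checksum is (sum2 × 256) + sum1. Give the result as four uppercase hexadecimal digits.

9E0E

Running sums (mod 255):
  after byte 0 (0xE4): sum1=228, sum2=228
  after byte 1 (0xEF): sum1=212, sum2=185
  after byte 2 (0xBB): sum1=144, sum2=74
  after byte 3 (0x9C): sum1=45, sum2=119
  after byte 4 (0xEB): sum1=25, sum2=144
  after byte 5 (0xF4): sum1=14, sum2=158
Checksum = sum2·256 + sum1 = 158·256 + 14 = 40462 = 0x9E0E.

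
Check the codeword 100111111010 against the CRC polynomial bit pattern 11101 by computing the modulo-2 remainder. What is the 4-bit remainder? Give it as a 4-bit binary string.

0000

Modulo-2 division of 100111111010 by 11101:
  pos 0: 10011 XOR 11101 = 01110
  pos 1: 11101 XOR 11101 = 00000
  pos 6: 11101 XOR 11101 = 00000
Remainder = 0000 (zero — the frame passes the CRC check).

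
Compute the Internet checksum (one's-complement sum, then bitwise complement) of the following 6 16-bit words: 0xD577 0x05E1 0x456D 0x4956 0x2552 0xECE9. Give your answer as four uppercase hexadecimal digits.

One's-complement addition (fold any carry out of bit 15 back into bit 0):
  0xD577 + 0x05E1 = 0x0DB58
  0xDB58 + 0x456D = 0x120C5 → wrap carry → 0x20C6
  0x20C6 + 0x4956 = 0x06A1C
  0x6A1C + 0x2552 = 0x08F6E
  0x8F6E + 0xECE9 = 0x17C57 → wrap carry → 0x7C58
One's-complement sum = 0x7C58.
Checksum = ~0x7C58 & 0xFFFF = 0x83A7.

83A7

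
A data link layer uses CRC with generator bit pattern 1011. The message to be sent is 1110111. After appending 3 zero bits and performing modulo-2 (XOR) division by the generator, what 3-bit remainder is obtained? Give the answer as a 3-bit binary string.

Append 3 zeros: 1110111000. Divide by 1011 (XOR where the leading bit is 1):
  pos 0: 1110 XOR 1011 = 0101
  pos 1: 1011 XOR 1011 = 0000
  pos 5: 1100 XOR 1011 = 0111
  pos 6: 1110 XOR 1011 = 0101
Remainder (last 3 bits) = 101. This is the CRC / FCS.

101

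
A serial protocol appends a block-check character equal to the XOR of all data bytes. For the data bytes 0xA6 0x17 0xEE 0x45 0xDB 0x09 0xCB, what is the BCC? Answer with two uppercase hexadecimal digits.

03

XOR the bytes together:
  start with 0xA6
  0xA6 ⊕ 0x17 = 0xB1
  0xB1 ⊕ 0xEE = 0x5F
  0x5F ⊕ 0x45 = 0x1A
  0x1A ⊕ 0xDB = 0xC1
  0xC1 ⊕ 0x09 = 0xC8
  0xC8 ⊕ 0xCB = 0x03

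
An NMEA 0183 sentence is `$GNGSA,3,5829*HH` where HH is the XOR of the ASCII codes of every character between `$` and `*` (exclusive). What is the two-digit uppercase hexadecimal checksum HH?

XOR the ASCII codes of the payload characters:
  'G' = 0x47 → acc = 0x47
  'N' = 0x4E → acc = 0x09
  'G' = 0x47 → acc = 0x4E
  'S' = 0x53 → acc = 0x1D
  'A' = 0x41 → acc = 0x5C
  ',' = 0x2C → acc = 0x70
  '3' = 0x33 → acc = 0x43
  ',' = 0x2C → acc = 0x6F
  '5' = 0x35 → acc = 0x5A
  '8' = 0x38 → acc = 0x62
  '2' = 0x32 → acc = 0x50
  '9' = 0x39 → acc = 0x69
Checksum = 0x69.

69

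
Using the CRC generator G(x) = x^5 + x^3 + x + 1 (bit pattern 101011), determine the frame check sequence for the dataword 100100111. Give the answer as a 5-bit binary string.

Append 5 zeros: 10010011100000. Divide by 101011 (XOR where the leading bit is 1):
  pos 0: 100100 XOR 101011 = 001111
  pos 2: 111111 XOR 101011 = 010100
  pos 3: 101001 XOR 101011 = 000010
  pos 7: 100000 XOR 101011 = 001011
Remainder (last 5 bits) = 10110. This is the CRC / FCS.

10110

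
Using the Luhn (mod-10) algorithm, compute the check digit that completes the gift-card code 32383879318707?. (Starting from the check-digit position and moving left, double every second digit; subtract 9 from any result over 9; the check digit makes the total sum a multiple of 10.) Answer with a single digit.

Partial digits right→left: 7 0 7 8 1 3 9 7 8 3 8 3 2 3
Double every second digit counting from the check-digit position (so the 1st, 3rd, 5th, ... of the partial from the right).
  doubled (with −9 where >9): 5 5 2 9 7 7 4 → sum 39
  kept as-is: 0 8 3 7 3 3 3 → sum 27
Total = 39 + 27 = 66.
Check digit = (10 − (66 mod 10)) mod 10 = 4.

4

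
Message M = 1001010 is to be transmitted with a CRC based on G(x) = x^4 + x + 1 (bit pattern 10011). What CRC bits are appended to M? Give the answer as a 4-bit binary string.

Append 4 zeros: 10010100000. Divide by 10011 (XOR where the leading bit is 1):
  pos 0: 10010 XOR 10011 = 00001
  pos 4: 11000 XOR 10011 = 01011
  pos 5: 10110 XOR 10011 = 00101
Remainder (last 4 bits) = 1010. This is the CRC / FCS.

1010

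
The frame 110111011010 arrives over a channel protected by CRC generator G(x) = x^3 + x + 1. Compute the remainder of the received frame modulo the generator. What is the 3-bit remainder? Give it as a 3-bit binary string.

100

Modulo-2 division of 110111011010 by 1011:
  pos 0: 1101 XOR 1011 = 0110
  pos 1: 1101 XOR 1011 = 0110
  pos 2: 1101 XOR 1011 = 0110
  pos 3: 1100 XOR 1011 = 0111
  pos 4: 1111 XOR 1011 = 0100
  pos 5: 1001 XOR 1011 = 0010
  pos 7: 1001 XOR 1011 = 0010
Remainder = 100 (nonzero — an error is detected).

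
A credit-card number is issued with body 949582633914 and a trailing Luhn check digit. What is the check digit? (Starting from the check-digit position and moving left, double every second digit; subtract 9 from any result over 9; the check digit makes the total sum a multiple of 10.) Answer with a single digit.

8

Partial digits right→left: 4 1 9 3 3 6 2 8 5 9 4 9
Double every second digit counting from the check-digit position (so the 1st, 3rd, 5th, ... of the partial from the right).
  doubled (with −9 where >9): 8 9 6 4 1 8 → sum 36
  kept as-is: 1 3 6 8 9 9 → sum 36
Total = 36 + 36 = 72.
Check digit = (10 − (72 mod 10)) mod 10 = 8.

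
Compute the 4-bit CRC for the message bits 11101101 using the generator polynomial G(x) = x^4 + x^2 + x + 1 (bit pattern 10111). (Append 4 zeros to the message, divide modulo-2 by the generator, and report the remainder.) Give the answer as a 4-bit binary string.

Append 4 zeros: 111011010000. Divide by 10111 (XOR where the leading bit is 1):
  pos 0: 11101 XOR 10111 = 01010
  pos 1: 10101 XOR 10111 = 00010
  pos 4: 10010 XOR 10111 = 00101
  pos 6: 10100 XOR 10111 = 00011
Remainder (last 4 bits) = 0110. This is the CRC / FCS.

0110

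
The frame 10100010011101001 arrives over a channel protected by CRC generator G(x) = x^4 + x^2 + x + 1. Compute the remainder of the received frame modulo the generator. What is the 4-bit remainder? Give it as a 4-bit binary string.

Modulo-2 division of 10100010011101001 by 10111:
  pos 0: 10100 XOR 10111 = 00011
  pos 3: 11010 XOR 10111 = 01101
  pos 4: 11010 XOR 10111 = 01101
  pos 5: 11011 XOR 10111 = 01100
  pos 6: 11001 XOR 10111 = 01110
  pos 7: 11101 XOR 10111 = 01010
  pos 8: 10100 XOR 10111 = 00011
  pos 11: 11100 XOR 10111 = 01011
  pos 12: 10111 XOR 10111 = 00000
Remainder = 0000 (zero — the frame passes the CRC check).

0000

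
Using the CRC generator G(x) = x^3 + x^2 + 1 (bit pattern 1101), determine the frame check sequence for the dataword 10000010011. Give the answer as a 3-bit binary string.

101

Append 3 zeros: 10000010011000. Divide by 1101 (XOR where the leading bit is 1):
  pos 0: 1000 XOR 1101 = 0101
  pos 1: 1010 XOR 1101 = 0111
  pos 2: 1110 XOR 1101 = 0011
  pos 4: 1110 XOR 1101 = 0011
  pos 6: 1101 XOR 1101 = 0000
  pos 10: 1000 XOR 1101 = 0101
Remainder (last 3 bits) = 101. This is the CRC / FCS.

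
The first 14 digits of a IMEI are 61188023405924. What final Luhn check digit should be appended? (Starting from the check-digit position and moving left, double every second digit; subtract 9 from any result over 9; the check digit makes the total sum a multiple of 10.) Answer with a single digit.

0

Partial digits right→left: 4 2 9 5 0 4 3 2 0 8 8 1 1 6
Double every second digit counting from the check-digit position (so the 1st, 3rd, 5th, ... of the partial from the right).
  doubled (with −9 where >9): 8 9 0 6 0 7 2 → sum 32
  kept as-is: 2 5 4 2 8 1 6 → sum 28
Total = 32 + 28 = 60.
Check digit = (10 − (60 mod 10)) mod 10 = 0.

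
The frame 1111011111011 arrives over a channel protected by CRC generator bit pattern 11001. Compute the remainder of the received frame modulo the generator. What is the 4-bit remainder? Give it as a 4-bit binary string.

Modulo-2 division of 1111011111011 by 11001:
  pos 0: 11110 XOR 11001 = 00111
  pos 2: 11111 XOR 11001 = 00110
  pos 4: 11011 XOR 11001 = 00010
  pos 7: 10101 XOR 11001 = 01100
  pos 8: 11001 XOR 11001 = 00000
Remainder = 0000 (zero — the frame passes the CRC check).

0000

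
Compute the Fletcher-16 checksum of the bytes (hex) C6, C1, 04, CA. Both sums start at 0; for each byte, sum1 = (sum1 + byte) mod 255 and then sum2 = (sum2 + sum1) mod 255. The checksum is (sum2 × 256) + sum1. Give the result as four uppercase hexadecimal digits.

Running sums (mod 255):
  after byte 0 (C6): sum1=198, sum2=198
  after byte 1 (C1): sum1=136, sum2=79
  after byte 2 (04): sum1=140, sum2=219
  after byte 3 (CA): sum1=87, sum2=51
Checksum = sum2·256 + sum1 = 51·256 + 87 = 13143 = 0x3357.

3357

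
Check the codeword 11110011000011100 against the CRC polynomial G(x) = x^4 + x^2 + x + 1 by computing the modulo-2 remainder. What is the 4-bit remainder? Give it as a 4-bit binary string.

Modulo-2 division of 11110011000011100 by 10111:
  pos 0: 11110 XOR 10111 = 01001
  pos 1: 10010 XOR 10111 = 00101
  pos 3: 10111 XOR 10111 = 00000
  pos 12: 11100 XOR 10111 = 01011
Remainder = 1011 (nonzero — an error is detected).

1011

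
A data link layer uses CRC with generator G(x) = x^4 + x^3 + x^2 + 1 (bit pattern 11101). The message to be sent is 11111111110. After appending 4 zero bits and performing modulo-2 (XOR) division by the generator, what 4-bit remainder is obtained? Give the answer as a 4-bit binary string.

0011

Append 4 zeros: 111111111100000. Divide by 11101 (XOR where the leading bit is 1):
  pos 0: 11111 XOR 11101 = 00010
  pos 3: 10111 XOR 11101 = 01010
  pos 4: 10101 XOR 11101 = 01000
  pos 5: 10001 XOR 11101 = 01100
  pos 6: 11000 XOR 11101 = 00101
  pos 8: 10100 XOR 11101 = 01001
  pos 9: 10010 XOR 11101 = 01111
  pos 10: 11110 XOR 11101 = 00011
Remainder (last 4 bits) = 0011. This is the CRC / FCS.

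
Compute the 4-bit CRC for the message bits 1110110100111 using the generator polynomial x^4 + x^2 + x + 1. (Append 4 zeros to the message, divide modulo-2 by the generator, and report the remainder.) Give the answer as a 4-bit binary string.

Append 4 zeros: 11101101001110000. Divide by 10111 (XOR where the leading bit is 1):
  pos 0: 11101 XOR 10111 = 01010
  pos 1: 10101 XOR 10111 = 00010
  pos 4: 10010 XOR 10111 = 00101
  pos 6: 10101 XOR 10111 = 00010
  pos 9: 10110 XOR 10111 = 00001
Remainder (last 4 bits) = 1000. This is the CRC / FCS.

1000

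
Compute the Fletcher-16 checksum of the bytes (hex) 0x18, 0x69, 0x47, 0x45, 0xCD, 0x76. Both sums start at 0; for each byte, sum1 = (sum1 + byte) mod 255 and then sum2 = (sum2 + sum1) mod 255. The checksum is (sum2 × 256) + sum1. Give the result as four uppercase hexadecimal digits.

Running sums (mod 255):
  after byte 0 (0x18): sum1=24, sum2=24
  after byte 1 (0x69): sum1=129, sum2=153
  after byte 2 (0x47): sum1=200, sum2=98
  after byte 3 (0x45): sum1=14, sum2=112
  after byte 4 (0xCD): sum1=219, sum2=76
  after byte 5 (0x76): sum1=82, sum2=158
Checksum = sum2·256 + sum1 = 158·256 + 82 = 40530 = 0x9E52.

9E52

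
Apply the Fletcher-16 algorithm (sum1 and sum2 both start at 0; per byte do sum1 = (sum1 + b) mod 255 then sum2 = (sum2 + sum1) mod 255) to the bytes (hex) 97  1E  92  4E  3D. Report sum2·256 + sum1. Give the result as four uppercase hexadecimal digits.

00D3

Running sums (mod 255):
  after byte 0 (97): sum1=151, sum2=151
  after byte 1 (1E): sum1=181, sum2=77
  after byte 2 (92): sum1=72, sum2=149
  after byte 3 (4E): sum1=150, sum2=44
  after byte 4 (3D): sum1=211, sum2=0
Checksum = sum2·256 + sum1 = 0·256 + 211 = 211 = 0x00D3.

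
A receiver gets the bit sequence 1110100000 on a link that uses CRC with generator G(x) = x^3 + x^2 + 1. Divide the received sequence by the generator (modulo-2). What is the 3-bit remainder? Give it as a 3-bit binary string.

Modulo-2 division of 1110100000 by 1101:
  pos 0: 1110 XOR 1101 = 0011
  pos 2: 1110 XOR 1101 = 0011
  pos 4: 1100 XOR 1101 = 0001
Remainder = 100 (nonzero — an error is detected).

100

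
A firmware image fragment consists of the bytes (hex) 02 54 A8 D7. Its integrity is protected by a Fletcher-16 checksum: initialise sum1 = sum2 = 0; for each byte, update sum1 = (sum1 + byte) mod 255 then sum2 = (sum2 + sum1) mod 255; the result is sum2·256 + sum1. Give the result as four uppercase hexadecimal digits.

Running sums (mod 255):
  after byte 0 (02): sum1=2, sum2=2
  after byte 1 (54): sum1=86, sum2=88
  after byte 2 (A8): sum1=254, sum2=87
  after byte 3 (D7): sum1=214, sum2=46
Checksum = sum2·256 + sum1 = 46·256 + 214 = 11990 = 0x2ED6.

2ED6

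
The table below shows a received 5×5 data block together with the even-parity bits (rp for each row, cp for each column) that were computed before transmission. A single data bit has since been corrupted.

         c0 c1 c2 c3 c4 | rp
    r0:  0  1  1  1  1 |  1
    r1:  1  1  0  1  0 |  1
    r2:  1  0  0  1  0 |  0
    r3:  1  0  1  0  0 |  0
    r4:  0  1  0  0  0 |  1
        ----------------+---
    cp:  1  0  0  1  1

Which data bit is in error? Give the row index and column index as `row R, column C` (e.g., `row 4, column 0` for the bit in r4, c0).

Recompute each row's even parity and compare to rp:
  r0: data parity 0, sent rp 1 → mismatch
  r1: data parity 1, sent rp 1 → ok
  r2: data parity 0, sent rp 0 → ok
  r3: data parity 0, sent rp 0 → ok
  r4: data parity 1, sent rp 1 → ok
Recompute each column's even parity and compare to cp:
  c0: data parity 1, sent cp 1 → ok
  c1: data parity 1, sent cp 0 → mismatch
  c2: data parity 0, sent cp 0 → ok
  c3: data parity 1, sent cp 1 → ok
  c4: data parity 1, sent cp 1 → ok
Exactly one row (r0) and one column (c1) fail → the flipped bit is at their intersection.

row 0, column 1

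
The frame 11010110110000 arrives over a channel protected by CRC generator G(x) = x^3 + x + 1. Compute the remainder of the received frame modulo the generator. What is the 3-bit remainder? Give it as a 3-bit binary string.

011

Modulo-2 division of 11010110110000 by 1011:
  pos 0: 1101 XOR 1011 = 0110
  pos 1: 1100 XOR 1011 = 0111
  pos 2: 1111 XOR 1011 = 0100
  pos 3: 1001 XOR 1011 = 0010
  pos 5: 1001 XOR 1011 = 0010
  pos 7: 1010 XOR 1011 = 0001
  pos 10: 1000 XOR 1011 = 0011
Remainder = 011 (nonzero — an error is detected).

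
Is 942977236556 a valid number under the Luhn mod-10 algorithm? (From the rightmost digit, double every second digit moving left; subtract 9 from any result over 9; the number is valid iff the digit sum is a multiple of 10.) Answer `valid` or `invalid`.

valid

From the right, keep odd positions and double even positions (subtract 9 from any doubled value over 9):
  doubled (positions 2,4,...): 1 3 4 5 4 9 → sum 26
  kept (positions 1,3,...): 6 5 3 7 9 4 → sum 34
Total = 60.
60 mod 10 = 0, so the number is valid.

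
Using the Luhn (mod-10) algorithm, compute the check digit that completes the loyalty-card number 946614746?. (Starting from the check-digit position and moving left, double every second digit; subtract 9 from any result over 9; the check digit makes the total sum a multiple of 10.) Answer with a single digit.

0

Partial digits right→left: 6 4 7 4 1 6 6 4 9
Double every second digit counting from the check-digit position (so the 1st, 3rd, 5th, ... of the partial from the right).
  doubled (with −9 where >9): 3 5 2 3 9 → sum 22
  kept as-is: 4 4 6 4 → sum 18
Total = 22 + 18 = 40.
Check digit = (10 − (40 mod 10)) mod 10 = 0.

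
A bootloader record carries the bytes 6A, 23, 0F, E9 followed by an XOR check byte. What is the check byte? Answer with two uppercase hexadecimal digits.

AF

XOR the bytes together:
  start with 0x6A
  0x6A ⊕ 0x23 = 0x49
  0x49 ⊕ 0x0F = 0x46
  0x46 ⊕ 0xE9 = 0xAF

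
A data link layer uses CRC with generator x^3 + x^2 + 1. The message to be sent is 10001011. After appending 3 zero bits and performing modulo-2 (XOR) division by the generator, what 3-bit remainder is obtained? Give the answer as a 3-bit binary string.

001

Append 3 zeros: 10001011000. Divide by 1101 (XOR where the leading bit is 1):
  pos 0: 1000 XOR 1101 = 0101
  pos 1: 1011 XOR 1101 = 0110
  pos 2: 1100 XOR 1101 = 0001
  pos 5: 1110 XOR 1101 = 0011
  pos 7: 1100 XOR 1101 = 0001
Remainder (last 3 bits) = 001. This is the CRC / FCS.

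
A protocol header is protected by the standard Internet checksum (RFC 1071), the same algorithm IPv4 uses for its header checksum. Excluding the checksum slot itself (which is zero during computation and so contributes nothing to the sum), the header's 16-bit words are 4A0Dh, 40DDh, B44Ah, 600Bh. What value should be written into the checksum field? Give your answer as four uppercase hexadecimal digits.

60BF

One's-complement addition (fold any carry out of bit 15 back into bit 0):
  0x4A0D + 0x40DD = 0x08AEA
  0x8AEA + 0xB44A = 0x13F34 → wrap carry → 0x3F35
  0x3F35 + 0x600B = 0x09F40
One's-complement sum = 0x9F40.
Checksum = ~0x9F40 & 0xFFFF = 0x60BF.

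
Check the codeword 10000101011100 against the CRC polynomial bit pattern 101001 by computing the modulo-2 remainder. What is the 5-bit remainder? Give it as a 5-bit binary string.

Modulo-2 division of 10000101011100 by 101001:
  pos 0: 100001 XOR 101001 = 001000
  pos 2: 100001 XOR 101001 = 001000
  pos 4: 100001 XOR 101001 = 001000
  pos 6: 100011 XOR 101001 = 001010
  pos 8: 101000 XOR 101001 = 000001
Remainder = 00001 (nonzero — an error is detected).

00001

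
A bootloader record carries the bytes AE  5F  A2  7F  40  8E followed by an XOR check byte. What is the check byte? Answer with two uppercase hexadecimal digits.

E2

XOR the bytes together:
  start with 0xAE
  0xAE ⊕ 0x5F = 0xF1
  0xF1 ⊕ 0xA2 = 0x53
  0x53 ⊕ 0x7F = 0x2C
  0x2C ⊕ 0x40 = 0x6C
  0x6C ⊕ 0x8E = 0xE2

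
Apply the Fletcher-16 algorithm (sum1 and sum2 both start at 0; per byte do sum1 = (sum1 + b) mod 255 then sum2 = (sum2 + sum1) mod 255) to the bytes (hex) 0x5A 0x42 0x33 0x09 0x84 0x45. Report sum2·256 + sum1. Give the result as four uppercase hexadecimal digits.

Running sums (mod 255):
  after byte 0 (0x5A): sum1=90, sum2=90
  after byte 1 (0x42): sum1=156, sum2=246
  after byte 2 (0x33): sum1=207, sum2=198
  after byte 3 (0x09): sum1=216, sum2=159
  after byte 4 (0x84): sum1=93, sum2=252
  after byte 5 (0x45): sum1=162, sum2=159
Checksum = sum2·256 + sum1 = 159·256 + 162 = 40866 = 0x9FA2.

9FA2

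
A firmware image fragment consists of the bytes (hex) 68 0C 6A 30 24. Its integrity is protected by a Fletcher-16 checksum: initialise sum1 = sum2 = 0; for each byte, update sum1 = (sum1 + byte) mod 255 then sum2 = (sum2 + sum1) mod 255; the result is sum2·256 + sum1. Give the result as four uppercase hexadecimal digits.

Running sums (mod 255):
  after byte 0 (68): sum1=104, sum2=104
  after byte 1 (0C): sum1=116, sum2=220
  after byte 2 (6A): sum1=222, sum2=187
  after byte 3 (30): sum1=15, sum2=202
  after byte 4 (24): sum1=51, sum2=253
Checksum = sum2·256 + sum1 = 253·256 + 51 = 64819 = 0xFD33.

FD33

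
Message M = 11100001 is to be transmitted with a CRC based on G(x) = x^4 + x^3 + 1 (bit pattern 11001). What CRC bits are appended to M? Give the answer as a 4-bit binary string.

Append 4 zeros: 111000010000. Divide by 11001 (XOR where the leading bit is 1):
  pos 0: 11100 XOR 11001 = 00101
  pos 2: 10100 XOR 11001 = 01101
  pos 3: 11011 XOR 11001 = 00010
  pos 6: 10000 XOR 11001 = 01001
  pos 7: 10010 XOR 11001 = 01011
Remainder (last 4 bits) = 1011. This is the CRC / FCS.

1011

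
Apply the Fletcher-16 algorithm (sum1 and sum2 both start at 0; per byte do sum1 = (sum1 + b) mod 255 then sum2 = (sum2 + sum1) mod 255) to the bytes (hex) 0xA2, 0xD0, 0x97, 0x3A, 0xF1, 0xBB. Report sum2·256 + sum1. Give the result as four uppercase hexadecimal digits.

90F2

Running sums (mod 255):
  after byte 0 (0xA2): sum1=162, sum2=162
  after byte 1 (0xD0): sum1=115, sum2=22
  after byte 2 (0x97): sum1=11, sum2=33
  after byte 3 (0x3A): sum1=69, sum2=102
  after byte 4 (0xF1): sum1=55, sum2=157
  after byte 5 (0xBB): sum1=242, sum2=144
Checksum = sum2·256 + sum1 = 144·256 + 242 = 37106 = 0x90F2.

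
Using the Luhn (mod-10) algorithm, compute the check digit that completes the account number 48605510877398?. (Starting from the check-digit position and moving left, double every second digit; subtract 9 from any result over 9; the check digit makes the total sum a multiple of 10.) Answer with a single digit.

4

Partial digits right→left: 8 9 3 7 7 8 0 1 5 5 0 6 8 4
Double every second digit counting from the check-digit position (so the 1st, 3rd, 5th, ... of the partial from the right).
  doubled (with −9 where >9): 7 6 5 0 1 0 7 → sum 26
  kept as-is: 9 7 8 1 5 6 4 → sum 40
Total = 26 + 40 = 66.
Check digit = (10 − (66 mod 10)) mod 10 = 4.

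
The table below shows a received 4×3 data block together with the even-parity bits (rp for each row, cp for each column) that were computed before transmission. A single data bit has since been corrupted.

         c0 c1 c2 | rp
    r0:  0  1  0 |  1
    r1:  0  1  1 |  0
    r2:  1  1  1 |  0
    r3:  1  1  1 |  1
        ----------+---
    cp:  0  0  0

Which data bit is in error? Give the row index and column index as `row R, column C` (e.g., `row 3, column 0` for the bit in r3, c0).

Recompute each row's even parity and compare to rp:
  r0: data parity 1, sent rp 1 → ok
  r1: data parity 0, sent rp 0 → ok
  r2: data parity 1, sent rp 0 → mismatch
  r3: data parity 1, sent rp 1 → ok
Recompute each column's even parity and compare to cp:
  c0: data parity 0, sent cp 0 → ok
  c1: data parity 0, sent cp 0 → ok
  c2: data parity 1, sent cp 0 → mismatch
Exactly one row (r2) and one column (c2) fail → the flipped bit is at their intersection.

row 2, column 2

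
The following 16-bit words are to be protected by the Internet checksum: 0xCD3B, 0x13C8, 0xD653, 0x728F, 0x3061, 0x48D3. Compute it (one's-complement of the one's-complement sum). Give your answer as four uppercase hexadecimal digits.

5CE4

One's-complement addition (fold any carry out of bit 15 back into bit 0):
  0xCD3B + 0x13C8 = 0x0E103
  0xE103 + 0xD653 = 0x1B756 → wrap carry → 0xB757
  0xB757 + 0x728F = 0x129E6 → wrap carry → 0x29E7
  0x29E7 + 0x3061 = 0x05A48
  0x5A48 + 0x48D3 = 0x0A31B
One's-complement sum = 0xA31B.
Checksum = ~0xA31B & 0xFFFF = 0x5CE4.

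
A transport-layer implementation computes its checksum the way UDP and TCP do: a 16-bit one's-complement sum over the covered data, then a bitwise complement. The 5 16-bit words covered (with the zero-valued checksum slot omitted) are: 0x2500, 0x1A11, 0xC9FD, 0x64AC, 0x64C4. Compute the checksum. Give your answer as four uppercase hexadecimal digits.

2D80

One's-complement addition (fold any carry out of bit 15 back into bit 0):
  0x2500 + 0x1A11 = 0x03F11
  0x3F11 + 0xC9FD = 0x1090E → wrap carry → 0x090F
  0x090F + 0x64AC = 0x06DBB
  0x6DBB + 0x64C4 = 0x0D27F
One's-complement sum = 0xD27F.
Checksum = ~0xD27F & 0xFFFF = 0x2D80.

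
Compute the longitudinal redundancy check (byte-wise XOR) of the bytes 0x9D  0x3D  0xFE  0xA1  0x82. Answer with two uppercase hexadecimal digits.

XOR the bytes together:
  start with 0x9D
  0x9D ⊕ 0x3D = 0xA0
  0xA0 ⊕ 0xFE = 0x5E
  0x5E ⊕ 0xA1 = 0xFF
  0xFF ⊕ 0x82 = 0x7D

7D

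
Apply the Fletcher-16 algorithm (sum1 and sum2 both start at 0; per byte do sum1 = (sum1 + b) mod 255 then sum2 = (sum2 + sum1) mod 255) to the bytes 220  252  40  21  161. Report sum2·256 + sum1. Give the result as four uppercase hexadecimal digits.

Running sums (mod 255):
  after byte 0 (220): sum1=220, sum2=220
  after byte 1 (252): sum1=217, sum2=182
  after byte 2 (40): sum1=2, sum2=184
  after byte 3 (21): sum1=23, sum2=207
  after byte 4 (161): sum1=184, sum2=136
Checksum = sum2·256 + sum1 = 136·256 + 184 = 35000 = 0x88B8.

88B8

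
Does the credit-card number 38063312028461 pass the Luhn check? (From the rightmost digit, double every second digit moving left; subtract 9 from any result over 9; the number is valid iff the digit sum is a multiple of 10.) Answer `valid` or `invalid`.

From the right, keep odd positions and double even positions (subtract 9 from any doubled value over 9):
  doubled (positions 2,4,...): 3 7 0 2 6 0 6 → sum 24
  kept (positions 1,3,...): 1 4 2 2 3 6 8 → sum 26
Total = 50.
50 mod 10 = 0, so the number is valid.

valid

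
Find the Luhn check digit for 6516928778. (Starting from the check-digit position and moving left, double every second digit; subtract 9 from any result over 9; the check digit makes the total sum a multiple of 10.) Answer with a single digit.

Partial digits right→left: 8 7 7 8 2 9 6 1 5 6
Double every second digit counting from the check-digit position (so the 1st, 3rd, 5th, ... of the partial from the right).
  doubled (with −9 where >9): 7 5 4 3 1 → sum 20
  kept as-is: 7 8 9 1 6 → sum 31
Total = 20 + 31 = 51.
Check digit = (10 − (51 mod 10)) mod 10 = 9.

9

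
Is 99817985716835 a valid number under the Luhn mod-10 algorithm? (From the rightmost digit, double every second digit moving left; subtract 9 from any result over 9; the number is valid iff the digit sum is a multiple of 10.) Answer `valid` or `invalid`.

valid

From the right, keep odd positions and double even positions (subtract 9 from any doubled value over 9):
  doubled (positions 2,4,...): 6 3 5 7 5 7 9 → sum 42
  kept (positions 1,3,...): 5 8 1 5 9 1 9 → sum 38
Total = 80.
80 mod 10 = 0, so the number is valid.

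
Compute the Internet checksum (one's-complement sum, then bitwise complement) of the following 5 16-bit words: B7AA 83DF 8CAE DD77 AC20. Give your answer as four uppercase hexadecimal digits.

AE2E

One's-complement addition (fold any carry out of bit 15 back into bit 0):
  0xB7AA + 0x83DF = 0x13B89 → wrap carry → 0x3B8A
  0x3B8A + 0x8CAE = 0x0C838
  0xC838 + 0xDD77 = 0x1A5AF → wrap carry → 0xA5B0
  0xA5B0 + 0xAC20 = 0x151D0 → wrap carry → 0x51D1
One's-complement sum = 0x51D1.
Checksum = ~0x51D1 & 0xFFFF = 0xAE2E.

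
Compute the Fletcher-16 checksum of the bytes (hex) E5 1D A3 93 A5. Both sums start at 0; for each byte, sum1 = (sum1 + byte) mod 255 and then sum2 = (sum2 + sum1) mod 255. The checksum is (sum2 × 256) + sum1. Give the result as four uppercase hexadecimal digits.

Running sums (mod 255):
  after byte 0 (E5): sum1=229, sum2=229
  after byte 1 (1D): sum1=3, sum2=232
  after byte 2 (A3): sum1=166, sum2=143
  after byte 3 (93): sum1=58, sum2=201
  after byte 4 (A5): sum1=223, sum2=169
Checksum = sum2·256 + sum1 = 169·256 + 223 = 43487 = 0xA9DF.

A9DF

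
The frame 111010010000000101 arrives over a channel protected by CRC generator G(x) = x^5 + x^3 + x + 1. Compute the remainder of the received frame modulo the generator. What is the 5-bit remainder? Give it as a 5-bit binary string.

Modulo-2 division of 111010010000000101 by 101011:
  pos 0: 111010 XOR 101011 = 010001
  pos 1: 100010 XOR 101011 = 001001
  pos 3: 100110 XOR 101011 = 001101
  pos 5: 110100 XOR 101011 = 011111
  pos 6: 111110 XOR 101011 = 010101
  pos 7: 101010 XOR 101011 = 000001
  pos 12: 100101 XOR 101011 = 001110
Remainder = 01110 (nonzero — an error is detected).

01110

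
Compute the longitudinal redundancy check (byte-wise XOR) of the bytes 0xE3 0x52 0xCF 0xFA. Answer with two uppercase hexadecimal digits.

84

XOR the bytes together:
  start with 0xE3
  0xE3 ⊕ 0x52 = 0xB1
  0xB1 ⊕ 0xCF = 0x7E
  0x7E ⊕ 0xFA = 0x84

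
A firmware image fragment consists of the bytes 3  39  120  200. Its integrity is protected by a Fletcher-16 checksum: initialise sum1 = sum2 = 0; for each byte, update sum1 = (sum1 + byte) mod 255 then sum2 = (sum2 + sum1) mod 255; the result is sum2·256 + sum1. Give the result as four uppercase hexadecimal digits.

Running sums (mod 255):
  after byte 0 (3): sum1=3, sum2=3
  after byte 1 (39): sum1=42, sum2=45
  after byte 2 (120): sum1=162, sum2=207
  after byte 3 (200): sum1=107, sum2=59
Checksum = sum2·256 + sum1 = 59·256 + 107 = 15211 = 0x3B6B.

3B6B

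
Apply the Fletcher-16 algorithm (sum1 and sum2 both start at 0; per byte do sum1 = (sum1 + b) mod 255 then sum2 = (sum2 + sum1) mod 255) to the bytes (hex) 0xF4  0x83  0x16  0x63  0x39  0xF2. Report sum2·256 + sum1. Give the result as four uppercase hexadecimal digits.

Running sums (mod 255):
  after byte 0 (0xF4): sum1=244, sum2=244
  after byte 1 (0x83): sum1=120, sum2=109
  after byte 2 (0x16): sum1=142, sum2=251
  after byte 3 (0x63): sum1=241, sum2=237
  after byte 4 (0x39): sum1=43, sum2=25
  after byte 5 (0xF2): sum1=30, sum2=55
Checksum = sum2·256 + sum1 = 55·256 + 30 = 14110 = 0x371E.

371E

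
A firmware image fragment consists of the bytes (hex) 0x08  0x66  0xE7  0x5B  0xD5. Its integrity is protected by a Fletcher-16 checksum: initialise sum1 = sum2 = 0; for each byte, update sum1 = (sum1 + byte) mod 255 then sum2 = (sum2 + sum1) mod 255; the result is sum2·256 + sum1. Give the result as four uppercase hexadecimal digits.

Running sums (mod 255):
  after byte 0 (0x08): sum1=8, sum2=8
  after byte 1 (0x66): sum1=110, sum2=118
  after byte 2 (0xE7): sum1=86, sum2=204
  after byte 3 (0x5B): sum1=177, sum2=126
  after byte 4 (0xD5): sum1=135, sum2=6
Checksum = sum2·256 + sum1 = 6·256 + 135 = 1671 = 0x0687.

0687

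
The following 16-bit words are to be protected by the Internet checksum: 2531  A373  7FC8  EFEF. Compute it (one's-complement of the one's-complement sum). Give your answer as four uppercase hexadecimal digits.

One's-complement addition (fold any carry out of bit 15 back into bit 0):
  0x2531 + 0xA373 = 0x0C8A4
  0xC8A4 + 0x7FC8 = 0x1486C → wrap carry → 0x486D
  0x486D + 0xEFEF = 0x1385C → wrap carry → 0x385D
One's-complement sum = 0x385D.
Checksum = ~0x385D & 0xFFFF = 0xC7A2.

C7A2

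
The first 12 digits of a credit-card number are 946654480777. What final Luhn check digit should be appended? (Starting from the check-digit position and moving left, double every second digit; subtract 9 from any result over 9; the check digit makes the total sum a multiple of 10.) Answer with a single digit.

Partial digits right→left: 7 7 7 0 8 4 4 5 6 6 4 9
Double every second digit counting from the check-digit position (so the 1st, 3rd, 5th, ... of the partial from the right).
  doubled (with −9 where >9): 5 5 7 8 3 8 → sum 36
  kept as-is: 7 0 4 5 6 9 → sum 31
Total = 36 + 31 = 67.
Check digit = (10 − (67 mod 10)) mod 10 = 3.

3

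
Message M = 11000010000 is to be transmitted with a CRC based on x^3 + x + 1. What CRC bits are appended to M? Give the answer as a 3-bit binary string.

011

Append 3 zeros: 11000010000000. Divide by 1011 (XOR where the leading bit is 1):
  pos 0: 1100 XOR 1011 = 0111
  pos 1: 1110 XOR 1011 = 0101
  pos 2: 1010 XOR 1011 = 0001
  pos 5: 1100 XOR 1011 = 0111
  pos 6: 1110 XOR 1011 = 0101
  pos 7: 1010 XOR 1011 = 0001
  pos 10: 1000 XOR 1011 = 0011
Remainder (last 3 bits) = 011. This is the CRC / FCS.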